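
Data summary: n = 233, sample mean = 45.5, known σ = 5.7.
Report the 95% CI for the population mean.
(44.77, 46.23)

z-interval (σ known):
z* = 1.960 for 95% confidence

Margin of error = z* · σ/√n = 1.960 · 5.7/√233 = 0.73

CI: (45.5 - 0.73, 45.5 + 0.73) = (44.77, 46.23)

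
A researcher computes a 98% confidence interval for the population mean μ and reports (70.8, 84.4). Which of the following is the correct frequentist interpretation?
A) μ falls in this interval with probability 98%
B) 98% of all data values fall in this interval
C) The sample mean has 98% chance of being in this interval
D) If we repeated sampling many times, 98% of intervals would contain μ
D

A) Wrong — μ is fixed; the randomness lives in the interval, not in μ.
B) Wrong — a CI is about the parameter μ, not individual data values.
C) Wrong — x̄ is observed and sits in the interval by construction.
D) Correct — this is the frequentist long-run coverage interpretation.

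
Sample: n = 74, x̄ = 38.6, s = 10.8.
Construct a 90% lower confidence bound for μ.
μ ≥ 36.98

Lower bound (one-sided):
t* = 1.293 (one-sided for 90%)
Lower bound = x̄ - t* · s/√n = 38.6 - 1.293 · 10.8/√74 = 36.98

We are 90% confident that μ ≥ 36.98.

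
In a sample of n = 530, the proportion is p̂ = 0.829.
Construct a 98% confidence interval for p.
(0.791, 0.867)

Proportion CI:
SE = √(p̂(1-p̂)/n) = √(0.829 · 0.171 / 530) = 0.01635

z* = 2.326
Margin = z* · SE = 2.326 · 0.01635 = 0.0380

CI: 0.829 ± 0.0380 = (0.791, 0.867)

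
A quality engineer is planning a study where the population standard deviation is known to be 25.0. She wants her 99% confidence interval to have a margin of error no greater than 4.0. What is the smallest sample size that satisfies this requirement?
n ≥ 260

For margin E ≤ 4.0:
n ≥ (z* · σ / E)²
n ≥ (2.576 · 25.0 / 4.0)²
n ≥ 259.21

Minimum n = 260 (rounding up)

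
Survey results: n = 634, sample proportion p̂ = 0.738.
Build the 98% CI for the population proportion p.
(0.697, 0.779)

Proportion CI:
SE = √(p̂(1-p̂)/n) = √(0.738 · 0.262 / 634) = 0.01746

z* = 2.326
Margin = z* · SE = 2.326 · 0.01746 = 0.0406

CI: 0.738 ± 0.0406 = (0.697, 0.779)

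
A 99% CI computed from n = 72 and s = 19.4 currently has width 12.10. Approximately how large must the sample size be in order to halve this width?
n ≈ 288

CI width ∝ 1/√n
To reduce width by factor 2, need √n to grow by 2 → need 2² = 4 times as many samples.

Current: n = 72, width = 12.10
New: n = 288, width ≈ 5.93

Width reduced by factor of 12.10/5.93 = 2.04.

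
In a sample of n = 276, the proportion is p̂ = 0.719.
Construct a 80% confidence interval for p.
(0.684, 0.754)

Proportion CI:
SE = √(p̂(1-p̂)/n) = √(0.719 · 0.281 / 276) = 0.02706

z* = 1.282
Margin = z* · SE = 1.282 · 0.02706 = 0.0347

CI: 0.719 ± 0.0347 = (0.684, 0.754)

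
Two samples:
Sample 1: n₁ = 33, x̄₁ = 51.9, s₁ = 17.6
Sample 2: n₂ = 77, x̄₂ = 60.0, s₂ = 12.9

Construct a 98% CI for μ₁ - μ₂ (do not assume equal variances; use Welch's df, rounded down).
(-16.28, 0.08)

Difference: x̄₁ - x̄₂ = -8.10
SE = √(s₁²/n₁ + s₂²/n₂) = √(17.6²/33 + 12.9²/77) = 3.3982
df = 47.37 → 47 (Welch–Satterthwaite, rounded down)
t* = 2.408

CI: -8.10 ± 2.408 · 3.3982 = -8.10 ± 8.18 = (-16.28, 0.08)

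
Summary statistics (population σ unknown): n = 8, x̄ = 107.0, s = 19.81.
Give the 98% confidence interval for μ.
(86.00, 128.00)

t-interval (σ unknown):
df = n - 1 = 7
t* = 2.998 for 98% confidence

Margin of error = t* · s/√n = 2.998 · 19.81/√8 = 21.00

CI: (86.00, 128.00)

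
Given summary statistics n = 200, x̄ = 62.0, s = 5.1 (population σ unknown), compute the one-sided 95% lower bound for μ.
μ ≥ 61.40

Lower bound (one-sided):
t* = 1.653 (one-sided for 95%)
Lower bound = x̄ - t* · s/√n = 62.0 - 1.653 · 5.1/√200 = 61.40

We are 95% confident that μ ≥ 61.40.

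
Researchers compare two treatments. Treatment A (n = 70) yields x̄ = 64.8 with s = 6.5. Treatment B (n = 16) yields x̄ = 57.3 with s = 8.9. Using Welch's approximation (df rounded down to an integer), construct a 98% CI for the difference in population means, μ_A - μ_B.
(1.49, 13.51)

Difference: x̄₁ - x̄₂ = 7.50
SE = √(s₁²/n₁ + s₂²/n₂) = √(6.5²/70 + 8.9²/16) = 2.3567
df = 18.82 → 18 (Welch–Satterthwaite, rounded down)
t* = 2.552

CI: 7.50 ± 2.552 · 2.3567 = 7.50 ± 6.01 = (1.49, 13.51)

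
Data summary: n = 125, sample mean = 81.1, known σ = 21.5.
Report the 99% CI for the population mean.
(76.15, 86.05)

z-interval (σ known):
z* = 2.576 for 99% confidence

Margin of error = z* · σ/√n = 2.576 · 21.5/√125 = 4.95

CI: (81.1 - 4.95, 81.1 + 4.95) = (76.15, 86.05)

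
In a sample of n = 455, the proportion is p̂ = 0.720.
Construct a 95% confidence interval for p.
(0.679, 0.761)

Proportion CI:
SE = √(p̂(1-p̂)/n) = √(0.720 · 0.280 / 455) = 0.02105

z* = 1.960
Margin = z* · SE = 1.960 · 0.02105 = 0.0413

CI: 0.720 ± 0.0413 = (0.679, 0.761)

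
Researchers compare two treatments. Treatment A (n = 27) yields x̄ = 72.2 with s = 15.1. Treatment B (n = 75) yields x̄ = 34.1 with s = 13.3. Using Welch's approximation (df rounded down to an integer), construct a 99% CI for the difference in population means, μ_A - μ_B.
(29.22, 46.98)

Difference: x̄₁ - x̄₂ = 38.10
SE = √(s₁²/n₁ + s₂²/n₂) = √(15.1²/27 + 13.3²/75) = 3.2868
df = 41.42 → 41 (Welch–Satterthwaite, rounded down)
t* = 2.701

CI: 38.10 ± 2.701 · 3.2868 = 38.10 ± 8.88 = (29.22, 46.98)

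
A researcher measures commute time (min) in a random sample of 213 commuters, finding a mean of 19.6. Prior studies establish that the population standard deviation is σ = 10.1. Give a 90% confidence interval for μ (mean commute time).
(18.46, 20.74)

z-interval (σ known):
z* = 1.645 for 90% confidence

Margin of error = z* · σ/√n = 1.645 · 10.1/√213 = 1.14

CI: (19.6 - 1.14, 19.6 + 1.14) = (18.46, 20.74)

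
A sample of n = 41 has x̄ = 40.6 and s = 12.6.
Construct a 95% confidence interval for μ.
(36.62, 44.58)

t-interval (σ unknown):
df = n - 1 = 40
t* = 2.021 for 95% confidence

Margin of error = t* · s/√n = 2.021 · 12.6/√41 = 3.98

CI: (36.62, 44.58)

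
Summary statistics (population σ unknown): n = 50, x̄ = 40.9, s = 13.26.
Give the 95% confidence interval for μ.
(37.13, 44.67)

t-interval (σ unknown):
df = n - 1 = 49
t* = 2.010 for 95% confidence

Margin of error = t* · s/√n = 2.010 · 13.26/√50 = 3.77

CI: (37.13, 44.67)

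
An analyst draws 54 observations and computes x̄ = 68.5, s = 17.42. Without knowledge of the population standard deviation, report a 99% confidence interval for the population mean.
(62.17, 74.83)

t-interval (σ unknown):
df = n - 1 = 53
t* = 2.672 for 99% confidence

Margin of error = t* · s/√n = 2.672 · 17.42/√54 = 6.33

CI: (62.17, 74.83)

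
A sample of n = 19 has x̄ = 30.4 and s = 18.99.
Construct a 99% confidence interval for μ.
(17.86, 42.94)

t-interval (σ unknown):
df = n - 1 = 18
t* = 2.878 for 99% confidence

Margin of error = t* · s/√n = 2.878 · 18.99/√19 = 12.54

CI: (17.86, 42.94)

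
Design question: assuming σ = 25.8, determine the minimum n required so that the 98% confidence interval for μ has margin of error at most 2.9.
n ≥ 429

For margin E ≤ 2.9:
n ≥ (z* · σ / E)²
n ≥ (2.326 · 25.8 / 2.9)²
n ≥ 428.22

Minimum n = 429 (rounding up)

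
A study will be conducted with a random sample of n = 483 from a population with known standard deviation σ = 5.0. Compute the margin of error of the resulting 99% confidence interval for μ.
Margin of error = 0.59

Margin of error = z* · σ/√n
= 2.576 · 5.0/√483
= 2.576 · 5.0/21.9773
= 0.59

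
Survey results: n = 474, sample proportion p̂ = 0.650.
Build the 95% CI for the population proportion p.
(0.607, 0.693)

Proportion CI:
SE = √(p̂(1-p̂)/n) = √(0.650 · 0.350 / 474) = 0.02191

z* = 1.960
Margin = z* · SE = 1.960 · 0.02191 = 0.0429

CI: 0.650 ± 0.0429 = (0.607, 0.693)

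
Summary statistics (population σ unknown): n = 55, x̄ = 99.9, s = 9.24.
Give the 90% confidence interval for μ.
(97.81, 101.99)

t-interval (σ unknown):
df = n - 1 = 54
t* = 1.674 for 90% confidence

Margin of error = t* · s/√n = 1.674 · 9.24/√55 = 2.09

CI: (97.81, 101.99)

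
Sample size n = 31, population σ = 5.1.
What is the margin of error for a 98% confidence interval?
Margin of error = 2.13

Margin of error = z* · σ/√n
= 2.326 · 5.1/√31
= 2.326 · 5.1/5.5678
= 2.13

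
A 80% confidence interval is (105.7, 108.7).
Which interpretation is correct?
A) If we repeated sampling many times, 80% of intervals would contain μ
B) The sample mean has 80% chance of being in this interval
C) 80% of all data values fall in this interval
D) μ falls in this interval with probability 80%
A

A) Correct — this is the frequentist long-run coverage interpretation.
B) Wrong — x̄ is observed and sits in the interval by construction.
C) Wrong — a CI is about the parameter μ, not individual data values.
D) Wrong — μ is fixed; the randomness lives in the interval, not in μ.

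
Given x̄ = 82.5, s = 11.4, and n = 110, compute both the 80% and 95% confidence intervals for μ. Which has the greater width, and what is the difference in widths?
95% CI is wider by 1.51

df = 109
80% CI: t* = 1.289, (81.10, 83.90), width = 2 · t* · s/√n = 2.80
95% CI: t* = 1.982, (80.35, 84.65), width = 2 · t* · s/√n = 4.31

The 95% CI is wider by 4.31 - 2.80 = 1.51.
Higher confidence requires a wider interval.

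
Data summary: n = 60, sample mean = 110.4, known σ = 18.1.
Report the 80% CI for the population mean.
(107.40, 113.40)

z-interval (σ known):
z* = 1.282 for 80% confidence

Margin of error = z* · σ/√n = 1.282 · 18.1/√60 = 3.00

CI: (110.4 - 3.00, 110.4 + 3.00) = (107.40, 113.40)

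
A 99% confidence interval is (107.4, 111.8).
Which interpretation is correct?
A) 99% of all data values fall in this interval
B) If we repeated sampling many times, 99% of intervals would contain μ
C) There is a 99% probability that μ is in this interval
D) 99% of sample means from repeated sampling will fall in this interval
B

A) Wrong — a CI is about the parameter μ, not individual data values.
B) Correct — this is the frequentist long-run coverage interpretation.
C) Wrong — μ is fixed; the randomness lives in the interval, not in μ.
D) Wrong — coverage applies to intervals containing μ, not to future x̄ values.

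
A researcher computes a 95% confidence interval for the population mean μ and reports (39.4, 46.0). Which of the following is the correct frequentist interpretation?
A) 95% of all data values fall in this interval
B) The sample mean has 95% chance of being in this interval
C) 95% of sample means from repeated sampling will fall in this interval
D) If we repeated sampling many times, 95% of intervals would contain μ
D

A) Wrong — a CI is about the parameter μ, not individual data values.
B) Wrong — x̄ is observed and sits in the interval by construction.
C) Wrong — coverage applies to intervals containing μ, not to future x̄ values.
D) Correct — this is the frequentist long-run coverage interpretation.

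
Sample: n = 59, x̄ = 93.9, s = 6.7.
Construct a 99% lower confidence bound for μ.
μ ≥ 91.81

Lower bound (one-sided):
t* = 2.392 (one-sided for 99%)
Lower bound = x̄ - t* · s/√n = 93.9 - 2.392 · 6.7/√59 = 91.81

We are 99% confident that μ ≥ 91.81.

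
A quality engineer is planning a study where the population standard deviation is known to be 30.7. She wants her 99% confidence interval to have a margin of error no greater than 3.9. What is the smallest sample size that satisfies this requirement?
n ≥ 412

For margin E ≤ 3.9:
n ≥ (z* · σ / E)²
n ≥ (2.576 · 30.7 / 3.9)²
n ≥ 411.19

Minimum n = 412 (rounding up)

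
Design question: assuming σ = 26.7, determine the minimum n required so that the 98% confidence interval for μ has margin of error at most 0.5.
n ≥ 15428

For margin E ≤ 0.5:
n ≥ (z* · σ / E)²
n ≥ (2.326 · 26.7 / 0.5)²
n ≥ 15427.73

Minimum n = 15428 (rounding up)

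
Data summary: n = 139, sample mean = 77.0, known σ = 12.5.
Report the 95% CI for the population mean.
(74.92, 79.08)

z-interval (σ known):
z* = 1.960 for 95% confidence

Margin of error = z* · σ/√n = 1.960 · 12.5/√139 = 2.08

CI: (77.0 - 2.08, 77.0 + 2.08) = (74.92, 79.08)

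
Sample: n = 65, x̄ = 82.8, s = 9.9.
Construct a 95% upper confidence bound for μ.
μ ≤ 84.85

Upper bound (one-sided):
t* = 1.669 (one-sided for 95%)
Upper bound = x̄ + t* · s/√n = 82.8 + 1.669 · 9.9/√65 = 84.85

We are 95% confident that μ ≤ 84.85.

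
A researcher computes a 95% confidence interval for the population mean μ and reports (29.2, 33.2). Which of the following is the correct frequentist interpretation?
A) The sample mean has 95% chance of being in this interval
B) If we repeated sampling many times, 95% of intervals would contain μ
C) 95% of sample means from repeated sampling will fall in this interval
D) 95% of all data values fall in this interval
B

A) Wrong — x̄ is observed and sits in the interval by construction.
B) Correct — this is the frequentist long-run coverage interpretation.
C) Wrong — coverage applies to intervals containing μ, not to future x̄ values.
D) Wrong — a CI is about the parameter μ, not individual data values.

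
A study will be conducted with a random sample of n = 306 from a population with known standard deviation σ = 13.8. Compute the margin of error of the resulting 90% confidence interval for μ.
Margin of error = 1.30

Margin of error = z* · σ/√n
= 1.645 · 13.8/√306
= 1.645 · 13.8/17.4929
= 1.30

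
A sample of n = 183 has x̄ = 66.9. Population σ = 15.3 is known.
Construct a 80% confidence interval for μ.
(65.45, 68.35)

z-interval (σ known):
z* = 1.282 for 80% confidence

Margin of error = z* · σ/√n = 1.282 · 15.3/√183 = 1.45

CI: (66.9 - 1.45, 66.9 + 1.45) = (65.45, 68.35)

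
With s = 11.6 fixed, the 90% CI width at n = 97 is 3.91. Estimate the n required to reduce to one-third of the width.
n ≈ 873

CI width ∝ 1/√n
To reduce width by factor 3, need √n to grow by 3 → need 3² = 9 times as many samples.

Current: n = 97, width = 3.91
New: n = 873, width ≈ 1.29

Width reduced by factor of 3.91/1.29 = 3.03.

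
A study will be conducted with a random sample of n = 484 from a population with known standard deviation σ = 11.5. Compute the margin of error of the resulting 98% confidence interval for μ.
Margin of error = 1.22

Margin of error = z* · σ/√n
= 2.326 · 11.5/√484
= 2.326 · 11.5/22.0000
= 1.22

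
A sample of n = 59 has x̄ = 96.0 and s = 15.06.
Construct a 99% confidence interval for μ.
(90.78, 101.22)

t-interval (σ unknown):
df = n - 1 = 58
t* = 2.663 for 99% confidence

Margin of error = t* · s/√n = 2.663 · 15.06/√59 = 5.22

CI: (90.78, 101.22)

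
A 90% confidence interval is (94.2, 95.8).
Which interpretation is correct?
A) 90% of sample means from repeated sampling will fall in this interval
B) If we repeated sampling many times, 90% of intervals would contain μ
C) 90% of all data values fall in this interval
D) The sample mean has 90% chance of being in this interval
B

A) Wrong — coverage applies to intervals containing μ, not to future x̄ values.
B) Correct — this is the frequentist long-run coverage interpretation.
C) Wrong — a CI is about the parameter μ, not individual data values.
D) Wrong — x̄ is observed and sits in the interval by construction.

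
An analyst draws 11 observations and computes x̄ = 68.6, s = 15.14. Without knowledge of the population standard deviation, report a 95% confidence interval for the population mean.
(58.43, 78.77)

t-interval (σ unknown):
df = n - 1 = 10
t* = 2.228 for 95% confidence

Margin of error = t* · s/√n = 2.228 · 15.14/√11 = 10.17

CI: (58.43, 78.77)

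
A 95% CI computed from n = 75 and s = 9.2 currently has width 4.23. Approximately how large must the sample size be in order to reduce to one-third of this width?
n ≈ 675

CI width ∝ 1/√n
To reduce width by factor 3, need √n to grow by 3 → need 3² = 9 times as many samples.

Current: n = 75, width = 4.23
New: n = 675, width ≈ 1.39

Width reduced by factor of 4.23/1.39 = 3.04.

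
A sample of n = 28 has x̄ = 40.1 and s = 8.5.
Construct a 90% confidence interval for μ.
(37.36, 42.84)

t-interval (σ unknown):
df = n - 1 = 27
t* = 1.703 for 90% confidence

Margin of error = t* · s/√n = 1.703 · 8.5/√28 = 2.74

CI: (37.36, 42.84)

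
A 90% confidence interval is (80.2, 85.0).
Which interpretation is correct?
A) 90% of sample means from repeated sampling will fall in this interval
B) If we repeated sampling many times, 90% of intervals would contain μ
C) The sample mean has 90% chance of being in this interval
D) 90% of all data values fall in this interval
B

A) Wrong — coverage applies to intervals containing μ, not to future x̄ values.
B) Correct — this is the frequentist long-run coverage interpretation.
C) Wrong — x̄ is observed and sits in the interval by construction.
D) Wrong — a CI is about the parameter μ, not individual data values.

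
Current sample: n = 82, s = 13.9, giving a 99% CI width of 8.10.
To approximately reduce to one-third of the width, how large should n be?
n ≈ 738

CI width ∝ 1/√n
To reduce width by factor 3, need √n to grow by 3 → need 3² = 9 times as many samples.

Current: n = 82, width = 8.10
New: n = 738, width ≈ 2.64

Width reduced by factor of 8.10/2.64 = 3.07.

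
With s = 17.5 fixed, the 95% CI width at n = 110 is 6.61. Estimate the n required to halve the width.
n ≈ 440

CI width ∝ 1/√n
To reduce width by factor 2, need √n to grow by 2 → need 2² = 4 times as many samples.

Current: n = 110, width = 6.61
New: n = 440, width ≈ 3.28

Width reduced by factor of 6.61/3.28 = 2.02.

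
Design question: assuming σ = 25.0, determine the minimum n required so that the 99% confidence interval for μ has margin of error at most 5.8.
n ≥ 124

For margin E ≤ 5.8:
n ≥ (z* · σ / E)²
n ≥ (2.576 · 25.0 / 5.8)²
n ≥ 123.29

Minimum n = 124 (rounding up)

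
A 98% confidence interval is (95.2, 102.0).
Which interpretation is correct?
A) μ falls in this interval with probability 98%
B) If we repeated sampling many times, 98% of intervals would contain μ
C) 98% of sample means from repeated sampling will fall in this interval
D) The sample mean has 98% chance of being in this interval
B

A) Wrong — μ is fixed; the randomness lives in the interval, not in μ.
B) Correct — this is the frequentist long-run coverage interpretation.
C) Wrong — coverage applies to intervals containing μ, not to future x̄ values.
D) Wrong — x̄ is observed and sits in the interval by construction.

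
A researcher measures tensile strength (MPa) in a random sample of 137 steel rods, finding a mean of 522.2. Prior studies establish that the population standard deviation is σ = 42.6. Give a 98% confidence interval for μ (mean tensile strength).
(513.73, 530.67)

z-interval (σ known):
z* = 2.326 for 98% confidence

Margin of error = z* · σ/√n = 2.326 · 42.6/√137 = 8.47

CI: (522.2 - 8.47, 522.2 + 8.47) = (513.73, 530.67)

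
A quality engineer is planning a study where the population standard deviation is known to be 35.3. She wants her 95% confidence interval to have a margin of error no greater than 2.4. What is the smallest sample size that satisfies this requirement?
n ≥ 832

For margin E ≤ 2.4:
n ≥ (z* · σ / E)²
n ≥ (1.960 · 35.3 / 2.4)²
n ≥ 831.07

Minimum n = 832 (rounding up)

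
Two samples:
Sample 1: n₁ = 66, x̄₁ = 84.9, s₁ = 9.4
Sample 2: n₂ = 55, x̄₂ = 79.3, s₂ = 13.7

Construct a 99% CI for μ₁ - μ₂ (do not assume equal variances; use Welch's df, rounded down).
(-0.13, 11.33)

Difference: x̄₁ - x̄₂ = 5.60
SE = √(s₁²/n₁ + s₂²/n₂) = √(9.4²/66 + 13.7²/55) = 2.1798
df = 92.81 → 92 (Welch–Satterthwaite, rounded down)
t* = 2.630

CI: 5.60 ± 2.630 · 2.1798 = 5.60 ± 5.73 = (-0.13, 11.33)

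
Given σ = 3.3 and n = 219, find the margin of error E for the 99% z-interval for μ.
Margin of error = 0.57

Margin of error = z* · σ/√n
= 2.576 · 3.3/√219
= 2.576 · 3.3/14.7986
= 0.57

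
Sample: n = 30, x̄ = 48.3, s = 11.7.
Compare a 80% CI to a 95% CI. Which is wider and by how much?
95% CI is wider by 3.14

df = 29
80% CI: t* = 1.311, (45.50, 51.10), width = 2 · t* · s/√n = 5.60
95% CI: t* = 2.045, (43.93, 52.67), width = 2 · t* · s/√n = 8.74

The 95% CI is wider by 8.74 - 5.60 = 3.14.
Higher confidence requires a wider interval.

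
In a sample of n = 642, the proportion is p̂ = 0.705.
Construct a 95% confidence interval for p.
(0.670, 0.740)

Proportion CI:
SE = √(p̂(1-p̂)/n) = √(0.705 · 0.295 / 642) = 0.01800

z* = 1.960
Margin = z* · SE = 1.960 · 0.01800 = 0.0353

CI: 0.705 ± 0.0353 = (0.670, 0.740)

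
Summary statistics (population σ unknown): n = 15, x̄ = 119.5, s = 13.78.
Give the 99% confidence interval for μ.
(108.91, 130.09)

t-interval (σ unknown):
df = n - 1 = 14
t* = 2.977 for 99% confidence

Margin of error = t* · s/√n = 2.977 · 13.78/√15 = 10.59

CI: (108.91, 130.09)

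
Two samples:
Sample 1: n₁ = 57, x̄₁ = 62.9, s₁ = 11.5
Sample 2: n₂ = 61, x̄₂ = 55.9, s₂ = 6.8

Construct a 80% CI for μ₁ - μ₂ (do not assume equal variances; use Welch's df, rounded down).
(4.73, 9.27)

Difference: x̄₁ - x̄₂ = 7.00
SE = √(s₁²/n₁ + s₂²/n₂) = √(11.5²/57 + 6.8²/61) = 1.7545
df = 89.64 → 89 (Welch–Satterthwaite, rounded down)
t* = 1.291

CI: 7.00 ± 1.291 · 1.7545 = 7.00 ± 2.27 = (4.73, 9.27)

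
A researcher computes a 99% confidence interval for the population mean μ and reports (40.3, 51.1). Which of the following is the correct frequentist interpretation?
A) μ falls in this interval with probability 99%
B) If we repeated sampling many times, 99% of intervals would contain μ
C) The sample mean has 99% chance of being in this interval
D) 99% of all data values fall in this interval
B

A) Wrong — μ is fixed; the randomness lives in the interval, not in μ.
B) Correct — this is the frequentist long-run coverage interpretation.
C) Wrong — x̄ is observed and sits in the interval by construction.
D) Wrong — a CI is about the parameter μ, not individual data values.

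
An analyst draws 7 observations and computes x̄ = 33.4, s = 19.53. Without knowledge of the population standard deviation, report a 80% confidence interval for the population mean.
(22.77, 44.03)

t-interval (σ unknown):
df = n - 1 = 6
t* = 1.440 for 80% confidence

Margin of error = t* · s/√n = 1.440 · 19.53/√7 = 10.63

CI: (22.77, 44.03)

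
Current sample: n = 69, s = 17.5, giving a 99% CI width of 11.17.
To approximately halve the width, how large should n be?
n ≈ 276

CI width ∝ 1/√n
To reduce width by factor 2, need √n to grow by 2 → need 2² = 4 times as many samples.

Current: n = 69, width = 11.17
New: n = 276, width ≈ 5.46

Width reduced by factor of 11.17/5.46 = 2.05.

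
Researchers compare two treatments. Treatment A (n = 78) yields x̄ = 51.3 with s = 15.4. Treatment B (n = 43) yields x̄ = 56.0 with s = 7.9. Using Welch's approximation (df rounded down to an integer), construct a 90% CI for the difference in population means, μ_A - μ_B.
(-8.21, -1.19)

Difference: x̄₁ - x̄₂ = -4.70
SE = √(s₁²/n₁ + s₂²/n₂) = √(15.4²/78 + 7.9²/43) = 2.1194
df = 118.54 → 118 (Welch–Satterthwaite, rounded down)
t* = 1.658

CI: -4.70 ± 1.658 · 2.1194 = -4.70 ± 3.51 = (-8.21, -1.19)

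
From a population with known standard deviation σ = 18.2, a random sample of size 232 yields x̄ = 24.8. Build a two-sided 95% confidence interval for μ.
(22.46, 27.14)

z-interval (σ known):
z* = 1.960 for 95% confidence

Margin of error = z* · σ/√n = 1.960 · 18.2/√232 = 2.34

CI: (24.8 - 2.34, 24.8 + 2.34) = (22.46, 27.14)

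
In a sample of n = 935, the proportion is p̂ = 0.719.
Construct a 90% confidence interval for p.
(0.695, 0.743)

Proportion CI:
SE = √(p̂(1-p̂)/n) = √(0.719 · 0.281 / 935) = 0.01470

z* = 1.645
Margin = z* · SE = 1.645 · 0.01470 = 0.0242

CI: 0.719 ± 0.0242 = (0.695, 0.743)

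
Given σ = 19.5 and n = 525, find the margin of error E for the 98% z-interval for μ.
Margin of error = 1.98

Margin of error = z* · σ/√n
= 2.326 · 19.5/√525
= 2.326 · 19.5/22.9129
= 1.98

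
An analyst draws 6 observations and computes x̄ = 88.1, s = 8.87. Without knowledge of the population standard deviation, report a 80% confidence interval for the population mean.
(82.76, 93.44)

t-interval (σ unknown):
df = n - 1 = 5
t* = 1.476 for 80% confidence

Margin of error = t* · s/√n = 1.476 · 8.87/√6 = 5.34

CI: (82.76, 93.44)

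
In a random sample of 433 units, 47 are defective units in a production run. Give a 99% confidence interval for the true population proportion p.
(0.070, 0.147)

Proportion CI:
p̂ = 47/433 = 0.10855
SE = √(p̂(1-p̂)/n) = √(0.10855 · 0.89145 / 433) = 0.01495

z* = 2.576
Margin = z* · SE = 2.576 · 0.01495 = 0.0385

CI: 0.10855 ± 0.0385 = (0.070, 0.147)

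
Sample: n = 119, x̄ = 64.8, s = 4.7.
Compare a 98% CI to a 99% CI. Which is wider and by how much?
99% CI is wider by 0.23

df = 118
98% CI: t* = 2.358, (63.78, 65.82), width = 2 · t* · s/√n = 2.03
99% CI: t* = 2.618, (63.67, 65.93), width = 2 · t* · s/√n = 2.26

The 99% CI is wider by 2.26 - 2.03 = 0.23.
Higher confidence requires a wider interval.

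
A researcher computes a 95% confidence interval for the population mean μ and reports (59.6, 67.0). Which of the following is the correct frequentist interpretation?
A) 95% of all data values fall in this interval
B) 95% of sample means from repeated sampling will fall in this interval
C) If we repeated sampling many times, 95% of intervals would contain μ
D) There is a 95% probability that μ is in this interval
C

A) Wrong — a CI is about the parameter μ, not individual data values.
B) Wrong — coverage applies to intervals containing μ, not to future x̄ values.
C) Correct — this is the frequentist long-run coverage interpretation.
D) Wrong — μ is fixed; the randomness lives in the interval, not in μ.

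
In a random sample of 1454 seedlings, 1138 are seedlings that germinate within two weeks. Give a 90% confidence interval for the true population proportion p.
(0.765, 0.800)

Proportion CI:
p̂ = 1138/1454 = 0.78267
SE = √(p̂(1-p̂)/n) = √(0.78267 · 0.21733 / 1454) = 0.01082

z* = 1.645
Margin = z* · SE = 1.645 · 0.01082 = 0.0178

CI: 0.78267 ± 0.0178 = (0.765, 0.800)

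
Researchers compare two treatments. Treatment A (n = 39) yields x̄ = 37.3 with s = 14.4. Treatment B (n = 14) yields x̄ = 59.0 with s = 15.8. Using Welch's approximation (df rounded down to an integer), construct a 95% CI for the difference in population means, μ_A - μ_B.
(-31.71, -11.69)

Difference: x̄₁ - x̄₂ = -21.70
SE = √(s₁²/n₁ + s₂²/n₂) = √(14.4²/39 + 15.8²/14) = 4.8113
df = 21.26 → 21 (Welch–Satterthwaite, rounded down)
t* = 2.080

CI: -21.70 ± 2.080 · 4.8113 = -21.70 ± 10.01 = (-31.71, -11.69)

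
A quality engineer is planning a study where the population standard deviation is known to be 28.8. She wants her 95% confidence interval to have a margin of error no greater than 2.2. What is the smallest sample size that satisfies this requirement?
n ≥ 659

For margin E ≤ 2.2:
n ≥ (z* · σ / E)²
n ≥ (1.960 · 28.8 / 2.2)²
n ≥ 658.34

Minimum n = 659 (rounding up)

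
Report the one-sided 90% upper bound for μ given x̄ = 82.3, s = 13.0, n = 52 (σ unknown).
μ ≤ 84.64

Upper bound (one-sided):
t* = 1.298 (one-sided for 90%)
Upper bound = x̄ + t* · s/√n = 82.3 + 1.298 · 13.0/√52 = 84.64

We are 90% confident that μ ≤ 84.64.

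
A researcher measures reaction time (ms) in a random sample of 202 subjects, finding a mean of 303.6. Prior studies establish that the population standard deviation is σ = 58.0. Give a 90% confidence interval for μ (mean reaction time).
(296.89, 310.31)

z-interval (σ known):
z* = 1.645 for 90% confidence

Margin of error = z* · σ/√n = 1.645 · 58.0/√202 = 6.71

CI: (303.6 - 6.71, 303.6 + 6.71) = (296.89, 310.31)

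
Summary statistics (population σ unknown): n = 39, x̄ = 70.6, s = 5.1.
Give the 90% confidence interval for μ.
(69.22, 71.98)

t-interval (σ unknown):
df = n - 1 = 38
t* = 1.686 for 90% confidence

Margin of error = t* · s/√n = 1.686 · 5.1/√39 = 1.38

CI: (69.22, 71.98)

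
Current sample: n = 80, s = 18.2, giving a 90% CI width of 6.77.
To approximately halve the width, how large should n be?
n ≈ 320

CI width ∝ 1/√n
To reduce width by factor 2, need √n to grow by 2 → need 2² = 4 times as many samples.

Current: n = 80, width = 6.77
New: n = 320, width ≈ 3.36

Width reduced by factor of 6.77/3.36 = 2.01.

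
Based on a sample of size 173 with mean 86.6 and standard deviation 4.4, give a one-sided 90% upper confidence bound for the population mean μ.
μ ≤ 87.03

Upper bound (one-sided):
t* = 1.286 (one-sided for 90%)
Upper bound = x̄ + t* · s/√n = 86.6 + 1.286 · 4.4/√173 = 87.03

We are 90% confident that μ ≤ 87.03.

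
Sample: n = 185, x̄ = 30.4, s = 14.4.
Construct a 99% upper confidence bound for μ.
μ ≤ 32.88

Upper bound (one-sided):
t* = 2.347 (one-sided for 99%)
Upper bound = x̄ + t* · s/√n = 30.4 + 2.347 · 14.4/√185 = 32.88

We are 99% confident that μ ≤ 32.88.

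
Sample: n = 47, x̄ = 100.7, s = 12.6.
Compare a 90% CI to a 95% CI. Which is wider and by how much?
95% CI is wider by 1.23

df = 46
90% CI: t* = 1.679, (97.61, 103.79), width = 2 · t* · s/√n = 6.17
95% CI: t* = 2.013, (97.00, 104.40), width = 2 · t* · s/√n = 7.40

The 95% CI is wider by 7.40 - 6.17 = 1.23.
Higher confidence requires a wider interval.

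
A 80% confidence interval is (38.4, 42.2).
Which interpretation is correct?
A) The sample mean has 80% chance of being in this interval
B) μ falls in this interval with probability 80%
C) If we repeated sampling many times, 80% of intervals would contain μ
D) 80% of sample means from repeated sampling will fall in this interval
C

A) Wrong — x̄ is observed and sits in the interval by construction.
B) Wrong — μ is fixed; the randomness lives in the interval, not in μ.
C) Correct — this is the frequentist long-run coverage interpretation.
D) Wrong — coverage applies to intervals containing μ, not to future x̄ values.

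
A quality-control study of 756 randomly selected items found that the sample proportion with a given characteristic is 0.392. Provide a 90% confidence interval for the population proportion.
(0.363, 0.421)

Proportion CI:
SE = √(p̂(1-p̂)/n) = √(0.392 · 0.608 / 756) = 0.01776

z* = 1.645
Margin = z* · SE = 1.645 · 0.01776 = 0.0292

CI: 0.392 ± 0.0292 = (0.363, 0.421)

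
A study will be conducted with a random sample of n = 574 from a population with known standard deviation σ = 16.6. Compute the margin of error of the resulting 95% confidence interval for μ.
Margin of error = 1.36

Margin of error = z* · σ/√n
= 1.960 · 16.6/√574
= 1.960 · 16.6/23.9583
= 1.36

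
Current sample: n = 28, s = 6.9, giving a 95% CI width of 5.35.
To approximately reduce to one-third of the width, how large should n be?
n ≈ 252

CI width ∝ 1/√n
To reduce width by factor 3, need √n to grow by 3 → need 3² = 9 times as many samples.

Current: n = 28, width = 5.35
New: n = 252, width ≈ 1.71

Width reduced by factor of 5.35/1.71 = 3.13.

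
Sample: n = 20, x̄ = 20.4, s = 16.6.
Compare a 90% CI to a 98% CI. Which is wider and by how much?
98% CI is wider by 6.01

df = 19
90% CI: t* = 1.729, (13.98, 26.82), width = 2 · t* · s/√n = 12.84
98% CI: t* = 2.539, (10.98, 29.82), width = 2 · t* · s/√n = 18.85

The 98% CI is wider by 18.85 - 12.84 = 6.01.
Higher confidence requires a wider interval.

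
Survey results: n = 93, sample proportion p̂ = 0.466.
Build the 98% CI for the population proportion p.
(0.346, 0.586)

Proportion CI:
SE = √(p̂(1-p̂)/n) = √(0.466 · 0.534 / 93) = 0.05173

z* = 2.326
Margin = z* · SE = 2.326 · 0.05173 = 0.1203

CI: 0.466 ± 0.1203 = (0.346, 0.586)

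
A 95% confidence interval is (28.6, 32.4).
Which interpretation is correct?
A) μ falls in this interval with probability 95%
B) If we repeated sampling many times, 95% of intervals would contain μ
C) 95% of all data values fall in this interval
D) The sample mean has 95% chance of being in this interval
B

A) Wrong — μ is fixed; the randomness lives in the interval, not in μ.
B) Correct — this is the frequentist long-run coverage interpretation.
C) Wrong — a CI is about the parameter μ, not individual data values.
D) Wrong — x̄ is observed and sits in the interval by construction.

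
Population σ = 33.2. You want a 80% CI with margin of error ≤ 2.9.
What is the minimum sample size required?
n ≥ 216

For margin E ≤ 2.9:
n ≥ (z* · σ / E)²
n ≥ (1.282 · 33.2 / 2.9)²
n ≥ 215.41

Minimum n = 216 (rounding up)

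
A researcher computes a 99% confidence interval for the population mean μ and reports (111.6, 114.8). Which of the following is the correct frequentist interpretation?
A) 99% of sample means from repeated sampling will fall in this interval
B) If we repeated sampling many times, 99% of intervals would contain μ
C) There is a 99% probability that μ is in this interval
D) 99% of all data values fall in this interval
B

A) Wrong — coverage applies to intervals containing μ, not to future x̄ values.
B) Correct — this is the frequentist long-run coverage interpretation.
C) Wrong — μ is fixed; the randomness lives in the interval, not in μ.
D) Wrong — a CI is about the parameter μ, not individual data values.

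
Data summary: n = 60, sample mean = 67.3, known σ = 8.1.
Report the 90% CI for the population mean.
(65.58, 69.02)

z-interval (σ known):
z* = 1.645 for 90% confidence

Margin of error = z* · σ/√n = 1.645 · 8.1/√60 = 1.72

CI: (67.3 - 1.72, 67.3 + 1.72) = (65.58, 69.02)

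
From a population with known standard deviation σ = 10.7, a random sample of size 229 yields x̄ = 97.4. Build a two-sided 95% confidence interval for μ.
(96.01, 98.79)

z-interval (σ known):
z* = 1.960 for 95% confidence

Margin of error = z* · σ/√n = 1.960 · 10.7/√229 = 1.39

CI: (97.4 - 1.39, 97.4 + 1.39) = (96.01, 98.79)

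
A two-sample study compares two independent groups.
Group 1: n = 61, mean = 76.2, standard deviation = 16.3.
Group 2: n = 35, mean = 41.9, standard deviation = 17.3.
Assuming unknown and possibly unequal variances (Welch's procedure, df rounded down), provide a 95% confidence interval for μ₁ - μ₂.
(27.13, 41.47)

Difference: x̄₁ - x̄₂ = 34.30
SE = √(s₁²/n₁ + s₂²/n₂) = √(16.3²/61 + 17.3²/35) = 3.5926
df = 67.53 → 67 (Welch–Satterthwaite, rounded down)
t* = 1.996

CI: 34.30 ± 1.996 · 3.5926 = 34.30 ± 7.17 = (27.13, 41.47)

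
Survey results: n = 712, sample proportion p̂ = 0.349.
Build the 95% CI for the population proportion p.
(0.314, 0.384)

Proportion CI:
SE = √(p̂(1-p̂)/n) = √(0.349 · 0.651 / 712) = 0.01786

z* = 1.960
Margin = z* · SE = 1.960 · 0.01786 = 0.0350

CI: 0.349 ± 0.0350 = (0.314, 0.384)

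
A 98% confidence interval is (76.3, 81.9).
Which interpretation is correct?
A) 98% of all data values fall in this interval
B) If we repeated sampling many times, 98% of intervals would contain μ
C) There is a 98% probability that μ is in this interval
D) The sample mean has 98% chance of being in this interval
B

A) Wrong — a CI is about the parameter μ, not individual data values.
B) Correct — this is the frequentist long-run coverage interpretation.
C) Wrong — μ is fixed; the randomness lives in the interval, not in μ.
D) Wrong — x̄ is observed and sits in the interval by construction.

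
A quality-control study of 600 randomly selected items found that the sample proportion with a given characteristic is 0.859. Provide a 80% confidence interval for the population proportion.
(0.841, 0.877)

Proportion CI:
SE = √(p̂(1-p̂)/n) = √(0.859 · 0.141 / 600) = 0.01421

z* = 1.282
Margin = z* · SE = 1.282 · 0.01421 = 0.0182

CI: 0.859 ± 0.0182 = (0.841, 0.877)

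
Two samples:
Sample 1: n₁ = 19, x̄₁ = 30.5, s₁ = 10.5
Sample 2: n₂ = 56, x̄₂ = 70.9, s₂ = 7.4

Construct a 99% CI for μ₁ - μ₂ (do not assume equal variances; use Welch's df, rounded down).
(-47.68, -33.12)

Difference: x̄₁ - x̄₂ = -40.40
SE = √(s₁²/n₁ + s₂²/n₂) = √(10.5²/19 + 7.4²/56) = 2.6039
df = 24.35 → 24 (Welch–Satterthwaite, rounded down)
t* = 2.797

CI: -40.40 ± 2.797 · 2.6039 = -40.40 ± 7.28 = (-47.68, -33.12)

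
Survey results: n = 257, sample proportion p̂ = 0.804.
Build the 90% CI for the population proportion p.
(0.763, 0.845)

Proportion CI:
SE = √(p̂(1-p̂)/n) = √(0.804 · 0.196 / 257) = 0.02476

z* = 1.645
Margin = z* · SE = 1.645 · 0.02476 = 0.0407

CI: 0.804 ± 0.0407 = (0.763, 0.845)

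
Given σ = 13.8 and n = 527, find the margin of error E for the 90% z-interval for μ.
Margin of error = 0.99

Margin of error = z* · σ/√n
= 1.645 · 13.8/√527
= 1.645 · 13.8/22.9565
= 0.99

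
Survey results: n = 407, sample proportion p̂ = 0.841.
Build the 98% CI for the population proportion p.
(0.799, 0.883)

Proportion CI:
SE = √(p̂(1-p̂)/n) = √(0.841 · 0.159 / 407) = 0.01813

z* = 2.326
Margin = z* · SE = 2.326 · 0.01813 = 0.0422

CI: 0.841 ± 0.0422 = (0.799, 0.883)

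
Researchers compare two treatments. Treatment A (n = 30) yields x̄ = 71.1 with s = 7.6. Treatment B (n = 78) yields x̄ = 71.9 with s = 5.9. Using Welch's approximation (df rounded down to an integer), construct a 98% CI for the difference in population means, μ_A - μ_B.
(-4.52, 2.92)

Difference: x̄₁ - x̄₂ = -0.80
SE = √(s₁²/n₁ + s₂²/n₂) = √(7.6²/30 + 5.9²/78) = 1.5400
df = 43.13 → 43 (Welch–Satterthwaite, rounded down)
t* = 2.416

CI: -0.80 ± 2.416 · 1.5400 = -0.80 ± 3.72 = (-4.52, 2.92)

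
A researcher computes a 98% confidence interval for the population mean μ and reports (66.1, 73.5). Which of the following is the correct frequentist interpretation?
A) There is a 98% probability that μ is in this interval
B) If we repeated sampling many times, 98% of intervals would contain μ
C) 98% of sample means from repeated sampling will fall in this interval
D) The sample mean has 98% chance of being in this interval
B

A) Wrong — μ is fixed; the randomness lives in the interval, not in μ.
B) Correct — this is the frequentist long-run coverage interpretation.
C) Wrong — coverage applies to intervals containing μ, not to future x̄ values.
D) Wrong — x̄ is observed and sits in the interval by construction.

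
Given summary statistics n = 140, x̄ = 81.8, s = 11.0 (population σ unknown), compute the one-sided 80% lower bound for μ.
μ ≥ 81.02

Lower bound (one-sided):
t* = 0.844 (one-sided for 80%)
Lower bound = x̄ - t* · s/√n = 81.8 - 0.844 · 11.0/√140 = 81.02

We are 80% confident that μ ≥ 81.02.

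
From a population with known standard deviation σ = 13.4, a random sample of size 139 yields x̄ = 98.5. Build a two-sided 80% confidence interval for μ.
(97.04, 99.96)

z-interval (σ known):
z* = 1.282 for 80% confidence

Margin of error = z* · σ/√n = 1.282 · 13.4/√139 = 1.46

CI: (98.5 - 1.46, 98.5 + 1.46) = (97.04, 99.96)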